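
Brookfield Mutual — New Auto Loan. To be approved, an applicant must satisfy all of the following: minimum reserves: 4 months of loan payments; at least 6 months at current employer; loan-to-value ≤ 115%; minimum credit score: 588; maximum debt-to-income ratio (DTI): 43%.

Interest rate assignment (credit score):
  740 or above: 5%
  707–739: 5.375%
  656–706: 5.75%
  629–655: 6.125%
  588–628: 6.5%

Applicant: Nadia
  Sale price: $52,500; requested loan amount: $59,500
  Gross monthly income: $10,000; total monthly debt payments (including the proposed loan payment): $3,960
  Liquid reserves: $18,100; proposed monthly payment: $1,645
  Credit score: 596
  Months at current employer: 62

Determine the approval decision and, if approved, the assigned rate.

Approved at 6.5%

Credit score 596 ≥ 588 (meets minimum)
Reserves: 18,100 ÷ 1,645 = 11.0 months (meets 4-month minimum)
DTI = 3,960/10,000 = 39.6% ≤ 43%
Employment 62 ≥ 6 months
Loan-to-value = 59,500/52,500 = 113.3% — pass (115% max)
All requirements met. Score 596 falls in the 588–628 tier → 6.5%.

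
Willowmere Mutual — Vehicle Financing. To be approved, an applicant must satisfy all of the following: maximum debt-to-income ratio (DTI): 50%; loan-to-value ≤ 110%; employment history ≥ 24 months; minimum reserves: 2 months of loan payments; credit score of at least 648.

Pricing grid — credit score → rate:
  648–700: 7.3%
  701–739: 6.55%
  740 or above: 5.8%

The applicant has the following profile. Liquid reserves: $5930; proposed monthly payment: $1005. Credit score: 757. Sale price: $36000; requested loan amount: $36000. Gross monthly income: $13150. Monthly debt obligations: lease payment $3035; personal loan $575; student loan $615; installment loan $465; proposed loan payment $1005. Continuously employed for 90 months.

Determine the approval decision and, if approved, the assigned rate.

Credit score 757 ≥ 648 (meets minimum)
Total monthly debts = (3,035 + 575 + 615 + 465 + 1,005) = 5,695. DTI: 5,695 ÷ 13,150 = 43.3%, within the 50% cap
Employment 90 ≥ 24 months
Loan-to-value = 36,000/36,000 = 100% — pass (110% max)
Liquid reserves cover 5,930/1,005 = 5.9 months — ≥ 2 required
All requirements met. Score 757 falls in the 740 or above tier → 5.8%.

Approved at 5.8%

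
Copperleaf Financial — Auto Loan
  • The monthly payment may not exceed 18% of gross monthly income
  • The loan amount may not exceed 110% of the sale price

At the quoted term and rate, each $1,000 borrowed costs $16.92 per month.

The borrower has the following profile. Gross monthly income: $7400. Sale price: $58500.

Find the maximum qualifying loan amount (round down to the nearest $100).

Payment cap: 18% × $7,400 = $1,332/month.
At $16.92 per $1,000, that supports 1,332/16.92 × 1,000 ≈ $78,723 → $78,700.
LTV cap: 110% × $58,500 = $64,350 → $64,300.
Binding constraint: loan-to-value.

$64,300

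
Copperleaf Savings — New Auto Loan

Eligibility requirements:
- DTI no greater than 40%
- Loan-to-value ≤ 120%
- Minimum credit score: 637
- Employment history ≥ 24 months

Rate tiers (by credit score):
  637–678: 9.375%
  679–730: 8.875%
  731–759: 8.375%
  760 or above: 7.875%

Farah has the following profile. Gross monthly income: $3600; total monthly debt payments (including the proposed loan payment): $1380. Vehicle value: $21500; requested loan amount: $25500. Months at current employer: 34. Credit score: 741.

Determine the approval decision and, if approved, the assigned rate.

Credit score 741 ≥ 637 (meets minimum)
LTV = 25,500/21,500 = 118.6% ≤ 120%
Employment 34 ≥ 24 months
DTI = 1,380/3,600 = 38.3% ≤ 40%
All requirements met. Score 741 falls in the 731–759 tier → 8.375%.

Approved at 8.375%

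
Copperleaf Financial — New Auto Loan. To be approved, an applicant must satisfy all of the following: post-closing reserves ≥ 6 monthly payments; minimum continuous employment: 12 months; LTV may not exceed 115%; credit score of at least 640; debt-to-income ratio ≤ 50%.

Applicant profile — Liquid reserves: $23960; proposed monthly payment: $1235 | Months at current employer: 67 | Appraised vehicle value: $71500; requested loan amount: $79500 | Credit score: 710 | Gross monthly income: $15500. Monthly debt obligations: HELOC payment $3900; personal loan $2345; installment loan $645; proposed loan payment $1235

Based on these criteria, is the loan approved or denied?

Denied

Reserves: 23,960 ÷ 1,235 = 19.4 months (meets 6-month minimum)
Employment 67 ≥ 12 months
Loan-to-value = 79,500/71,500 = 111.2% — pass (115% max)
Credit score 710 ≥ 640 (meets)
Total monthly debts = (3,900 + 2,345 + 645 + 1,235) = 8,125. DTI: 8,125 ÷ 15,500 = 52.4%, exceeds the 50% cap
Fails on DTI.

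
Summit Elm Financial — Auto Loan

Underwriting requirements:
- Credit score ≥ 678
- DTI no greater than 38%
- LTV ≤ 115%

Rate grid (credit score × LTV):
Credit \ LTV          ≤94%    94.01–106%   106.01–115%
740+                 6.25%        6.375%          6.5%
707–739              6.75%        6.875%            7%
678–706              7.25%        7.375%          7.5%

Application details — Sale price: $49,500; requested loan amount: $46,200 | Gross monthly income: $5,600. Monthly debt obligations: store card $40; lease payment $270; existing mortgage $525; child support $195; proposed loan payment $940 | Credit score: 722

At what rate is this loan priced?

Credit score 722 ≥ 678; Total monthly debts = (40 + 270 + 525 + 195 + 940) = 1,970. DTI: 1,970 ÷ 5,600 = 35.2%, within the 38% cap
Loan-to-value = 46,200/49,500 = 93.3% — pass (115% max)
Credit 722 → row 707–739; LTV 93.3% → column ≤94%. Grid cell → 6.75%.

6.75%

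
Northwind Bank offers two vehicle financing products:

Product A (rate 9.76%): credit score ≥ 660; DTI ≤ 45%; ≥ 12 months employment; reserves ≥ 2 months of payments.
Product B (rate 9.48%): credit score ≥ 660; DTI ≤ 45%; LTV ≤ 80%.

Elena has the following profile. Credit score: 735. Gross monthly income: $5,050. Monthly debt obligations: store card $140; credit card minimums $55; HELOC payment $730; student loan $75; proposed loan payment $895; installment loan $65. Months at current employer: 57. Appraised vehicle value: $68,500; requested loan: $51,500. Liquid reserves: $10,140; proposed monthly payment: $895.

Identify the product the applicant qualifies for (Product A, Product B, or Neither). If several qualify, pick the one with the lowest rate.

Total debts = (140 + 55 + 730 + 75 + 895 + 65) = 1,960; DTI = 1,960/5,050 = 38.8%.
LTV = 51,500/68,500 = 75.2%.
Reserves = 10,140/895 = 11.3 months.
Product A: score 735 ≥ 660; DTI 38.8% ≤ 45%; employment 57 ≥ 12 mo; reserves 11.3 ≥ 2 mo → qualifies.
Product B: score 735 ≥ 660; DTI 38.8% ≤ 45%; LTV 75.2% ≤ 80% → qualifies.
Qualifying: Product A, Product B. Lowest rate is 9.48% → Product B.

Product B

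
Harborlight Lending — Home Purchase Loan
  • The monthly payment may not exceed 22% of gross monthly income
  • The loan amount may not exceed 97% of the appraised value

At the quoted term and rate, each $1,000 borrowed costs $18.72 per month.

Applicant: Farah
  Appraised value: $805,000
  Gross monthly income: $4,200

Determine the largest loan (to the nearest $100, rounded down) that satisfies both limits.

$49,300

Payment cap: 22% × $4,200 = $924/month.
At $18.72 per $1,000, that supports 924/18.72 × 1,000 ≈ $49,358 → $49,300.
LTV cap: 97% × $805,000 = $780,850 → $780,800.
Binding constraint: payment-to-income.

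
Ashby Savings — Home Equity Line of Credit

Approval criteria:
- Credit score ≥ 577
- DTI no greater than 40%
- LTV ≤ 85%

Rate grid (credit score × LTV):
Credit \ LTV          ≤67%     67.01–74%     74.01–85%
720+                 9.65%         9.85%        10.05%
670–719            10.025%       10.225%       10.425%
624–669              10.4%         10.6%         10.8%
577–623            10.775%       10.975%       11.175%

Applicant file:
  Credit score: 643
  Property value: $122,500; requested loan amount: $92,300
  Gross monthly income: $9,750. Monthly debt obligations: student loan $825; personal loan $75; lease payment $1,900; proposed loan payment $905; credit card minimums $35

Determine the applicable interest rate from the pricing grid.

10.8%

Credit score 643 ≥ 577; Total monthly debts = (825 + 75 + 1,900 + 905 + 35) = 3,740. Debt-to-income = 3,740/9,750 = 38.4% — meets 40% limit
LTV = 92,300/122,500 = 75.3% ≤ 85%
Score 643 is in the 624–669 band; LTV 75.3% is in the 74.01–85% band → 10.8%.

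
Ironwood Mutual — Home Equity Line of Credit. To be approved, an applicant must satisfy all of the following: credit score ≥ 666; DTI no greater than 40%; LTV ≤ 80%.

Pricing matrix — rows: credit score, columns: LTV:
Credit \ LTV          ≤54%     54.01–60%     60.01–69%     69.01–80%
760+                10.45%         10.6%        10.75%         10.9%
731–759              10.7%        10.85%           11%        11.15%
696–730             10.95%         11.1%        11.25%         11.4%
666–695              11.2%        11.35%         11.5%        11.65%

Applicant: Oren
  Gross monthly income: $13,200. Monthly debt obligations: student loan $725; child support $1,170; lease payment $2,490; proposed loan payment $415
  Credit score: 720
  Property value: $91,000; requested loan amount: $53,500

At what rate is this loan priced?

Credit score 720 ≥ 666; Total monthly debts = (725 + 1,170 + 2,490 + 415) = 4,800. DTI: 4,800 ÷ 13,200 = 36.4%, within the 40% cap
Loan-to-value = 53,500/91,000 = 58.8% — pass (80% max)
Row: 720 falls in 696–730. Column: 58.8% falls in 54.01–60%. Rate = 11.1%.

11.1%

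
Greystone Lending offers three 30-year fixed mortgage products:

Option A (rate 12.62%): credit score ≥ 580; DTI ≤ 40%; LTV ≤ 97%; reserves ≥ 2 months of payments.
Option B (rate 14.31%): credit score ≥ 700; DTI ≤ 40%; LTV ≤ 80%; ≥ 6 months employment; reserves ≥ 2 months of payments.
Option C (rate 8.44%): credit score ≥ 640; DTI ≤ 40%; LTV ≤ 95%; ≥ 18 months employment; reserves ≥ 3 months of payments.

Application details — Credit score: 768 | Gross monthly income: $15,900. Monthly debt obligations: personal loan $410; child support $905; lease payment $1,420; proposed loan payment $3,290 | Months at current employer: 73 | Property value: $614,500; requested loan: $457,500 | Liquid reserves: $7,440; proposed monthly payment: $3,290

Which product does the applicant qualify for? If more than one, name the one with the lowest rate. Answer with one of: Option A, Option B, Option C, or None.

Option A

Total debts = (410 + 905 + 1,420 + 3,290) = 6,025; DTI = 6,025/15,900 = 37.9%.
LTV = 457,500/614,500 = 74.5%.
Reserves = 7,440/3,290 = 2.3 months.
Option A: score 768 ≥ 580; DTI 37.9% ≤ 40%; LTV 74.5% ≤ 97%; reserves 2.3 ≥ 2 mo → qualifies.
Option B: score 768 ≥ 700; DTI 37.9% ≤ 40%; LTV 74.5% ≤ 80%; employment 73 ≥ 6 mo; reserves 2.3 ≥ 2 mo → qualifies.
Option C: score 768 ≥ 640; DTI 37.9% ≤ 40%; LTV 74.5% ≤ 95%; employment 73 ≥ 18 mo; reserves 2.3 < 3 mo → does not qualify.
Qualifying: Option A, Option B. Lowest rate is 12.62% → Option A.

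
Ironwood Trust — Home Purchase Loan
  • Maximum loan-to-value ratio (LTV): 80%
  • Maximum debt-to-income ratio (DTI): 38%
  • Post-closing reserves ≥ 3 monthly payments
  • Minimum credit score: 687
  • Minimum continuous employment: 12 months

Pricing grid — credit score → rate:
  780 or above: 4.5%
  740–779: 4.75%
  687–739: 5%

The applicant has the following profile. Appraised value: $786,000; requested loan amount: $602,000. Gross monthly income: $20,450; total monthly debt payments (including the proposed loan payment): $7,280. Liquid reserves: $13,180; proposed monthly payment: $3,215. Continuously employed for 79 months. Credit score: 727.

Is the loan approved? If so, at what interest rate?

Credit score 727 ≥ 687 (meets minimum)
DTI: 7,280 ÷ 20,450 = 35.6%, within the 38% cap
Loan-to-value = 602,000/786,000 = 76.6% — pass (80% max)
Employment 79 ≥ 12 months
Liquid reserves cover 13,180/3,215 = 4.1 months — ≥ 3 required
All requirements met. Score 727 falls in the 687–739 tier → 5%.

Approved at 5%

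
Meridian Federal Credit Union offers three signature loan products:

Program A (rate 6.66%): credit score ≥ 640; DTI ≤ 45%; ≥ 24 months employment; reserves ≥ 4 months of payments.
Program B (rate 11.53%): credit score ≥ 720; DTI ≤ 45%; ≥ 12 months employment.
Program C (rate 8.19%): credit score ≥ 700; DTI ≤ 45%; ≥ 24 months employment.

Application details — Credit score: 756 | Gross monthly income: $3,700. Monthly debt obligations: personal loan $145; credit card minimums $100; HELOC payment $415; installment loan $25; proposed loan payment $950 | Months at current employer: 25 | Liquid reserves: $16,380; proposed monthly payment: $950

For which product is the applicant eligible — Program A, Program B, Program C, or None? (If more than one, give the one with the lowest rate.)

Total debts = (145 + 100 + 415 + 25 + 950) = 1,635; DTI = 1,635/3,700 = 44.2%.
Reserves = 16,380/950 = 17.2 months.
Program A: score 756 ≥ 640; DTI 44.2% ≤ 45%; employment 25 ≥ 24 mo; reserves 17.2 ≥ 4 mo → qualifies.
Program B: score 756 ≥ 720; DTI 44.2% ≤ 45%; employment 25 ≥ 12 mo → qualifies.
Program C: score 756 ≥ 700; DTI 44.2% ≤ 45%; employment 25 ≥ 24 mo → qualifies.
Qualifying: Program A, Program B, Program C. Lowest rate is 6.66% → Program A.

Program A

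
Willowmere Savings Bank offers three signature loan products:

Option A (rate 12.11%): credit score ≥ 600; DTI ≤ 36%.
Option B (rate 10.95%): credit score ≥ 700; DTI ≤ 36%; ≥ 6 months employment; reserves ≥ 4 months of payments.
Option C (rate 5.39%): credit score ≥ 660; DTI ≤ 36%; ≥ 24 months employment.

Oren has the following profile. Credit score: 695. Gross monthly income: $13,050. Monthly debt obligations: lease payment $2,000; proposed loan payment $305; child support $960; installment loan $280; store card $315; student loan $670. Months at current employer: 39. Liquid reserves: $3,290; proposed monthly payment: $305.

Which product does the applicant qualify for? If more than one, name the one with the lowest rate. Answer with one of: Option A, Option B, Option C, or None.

Option C

Total debts = (2,000 + 305 + 960 + 280 + 315 + 670) = 4,530; DTI = 4,530/13,050 = 34.7%.
Reserves = 3,290/305 = 10.8 months.
Option A: score 695 ≥ 600; DTI 34.7% ≤ 36% → qualifies.
Option B: score 695 < 700; DTI 34.7% ≤ 36%; employment 39 ≥ 6 mo; reserves 10.8 ≥ 4 mo → does not qualify.
Option C: score 695 ≥ 660; DTI 34.7% ≤ 36%; employment 39 ≥ 24 mo → qualifies.
Qualifying: Option A, Option C. Lowest rate is 5.39% → Option C.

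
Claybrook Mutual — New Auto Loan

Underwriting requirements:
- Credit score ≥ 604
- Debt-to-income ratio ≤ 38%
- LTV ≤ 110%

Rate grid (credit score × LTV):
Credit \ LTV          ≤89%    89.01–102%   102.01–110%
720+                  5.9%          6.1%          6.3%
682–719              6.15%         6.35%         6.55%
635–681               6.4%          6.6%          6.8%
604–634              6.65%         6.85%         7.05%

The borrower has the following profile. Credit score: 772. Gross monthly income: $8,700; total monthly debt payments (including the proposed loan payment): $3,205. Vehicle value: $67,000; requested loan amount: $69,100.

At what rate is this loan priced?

Credit score 772 ≥ 604; Debt-to-income = 3,205/8,700 = 36.8% — meets 38% limit
Loan-to-value = 69,100/67,000 = 103.1% — pass (110% max)
Score 772 is in the 720+ band; LTV 103.1% is in the 102.01–110% band → 6.3%.

6.3%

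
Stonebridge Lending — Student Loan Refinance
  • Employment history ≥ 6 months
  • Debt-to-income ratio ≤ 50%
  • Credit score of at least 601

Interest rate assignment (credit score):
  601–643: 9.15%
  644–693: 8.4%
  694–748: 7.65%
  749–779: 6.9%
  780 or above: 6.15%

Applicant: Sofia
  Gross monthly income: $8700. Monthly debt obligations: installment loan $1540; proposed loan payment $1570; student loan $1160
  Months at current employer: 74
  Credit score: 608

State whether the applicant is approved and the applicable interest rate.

Credit score 608 ≥ 601 (meets minimum)
Employment 74 ≥ 6 months
Total monthly debts = (1,540 + 1,570 + 1,160) = 4,270. Debt-to-income = 4,270/8,700 = 49.1% — meets 50% limit
All requirements met. Score 608 falls in the 601–643 tier → 9.15%.

Approved at 9.15%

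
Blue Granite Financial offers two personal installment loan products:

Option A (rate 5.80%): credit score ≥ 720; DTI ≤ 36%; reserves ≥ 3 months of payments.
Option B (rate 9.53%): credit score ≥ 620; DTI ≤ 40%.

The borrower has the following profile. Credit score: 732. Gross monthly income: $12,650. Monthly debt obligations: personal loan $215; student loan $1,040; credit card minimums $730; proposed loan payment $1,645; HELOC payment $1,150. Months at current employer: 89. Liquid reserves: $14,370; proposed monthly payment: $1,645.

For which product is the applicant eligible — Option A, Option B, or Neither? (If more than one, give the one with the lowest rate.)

Total debts = (215 + 1,040 + 730 + 1,645 + 1,150) = 4,780; DTI = 4,780/12,650 = 37.8%.
Reserves = 14,370/1,645 = 8.7 months.
Option A: score 732 ≥ 720; DTI 37.8% > 36%; reserves 8.7 ≥ 3 mo → does not qualify.
Option B: score 732 ≥ 620; DTI 37.8% ≤ 40% → qualifies.

Option B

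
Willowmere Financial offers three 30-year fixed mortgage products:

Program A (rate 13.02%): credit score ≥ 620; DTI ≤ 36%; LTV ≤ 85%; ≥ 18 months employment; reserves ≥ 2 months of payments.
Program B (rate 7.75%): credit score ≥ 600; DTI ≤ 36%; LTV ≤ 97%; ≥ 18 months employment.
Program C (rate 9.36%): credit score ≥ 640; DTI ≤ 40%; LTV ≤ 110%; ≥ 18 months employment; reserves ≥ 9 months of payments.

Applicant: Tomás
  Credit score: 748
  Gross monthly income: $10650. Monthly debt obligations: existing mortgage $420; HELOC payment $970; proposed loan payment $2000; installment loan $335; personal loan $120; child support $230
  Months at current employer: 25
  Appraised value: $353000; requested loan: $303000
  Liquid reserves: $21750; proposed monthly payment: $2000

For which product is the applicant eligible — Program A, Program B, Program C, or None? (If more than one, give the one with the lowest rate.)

Program C

Total debts = (420 + 970 + 2,000 + 335 + 120 + 230) = 4,075; DTI = 4,075/10,650 = 38.3%.
LTV = 303,000/353,000 = 85.8%.
Reserves = 21,750/2,000 = 10.9 months.
Program A: score 748 ≥ 620; DTI 38.3% > 36%; LTV 85.8% > 85%; employment 25 ≥ 18 mo; reserves 10.9 ≥ 2 mo → does not qualify.
Program B: score 748 ≥ 600; DTI 38.3% > 36%; LTV 85.8% ≤ 97%; employment 25 ≥ 18 mo → does not qualify.
Program C: score 748 ≥ 640; DTI 38.3% ≤ 40%; LTV 85.8% ≤ 110%; employment 25 ≥ 18 mo; reserves 10.9 ≥ 9 mo → qualifies.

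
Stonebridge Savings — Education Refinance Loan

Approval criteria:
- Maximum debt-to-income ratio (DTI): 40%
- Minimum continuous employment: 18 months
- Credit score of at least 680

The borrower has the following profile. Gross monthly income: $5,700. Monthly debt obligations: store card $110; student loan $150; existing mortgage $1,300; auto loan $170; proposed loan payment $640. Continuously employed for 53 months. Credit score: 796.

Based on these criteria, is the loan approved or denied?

Denied

Total monthly debts = (110 + 150 + 1,300 + 170 + 640) = 2,370. DTI = 2,370/5,700 = 41.6% > 40%
Employment 53 ≥ 18 months
Credit score 796 ≥ 680 (meets)
Fails on DTI.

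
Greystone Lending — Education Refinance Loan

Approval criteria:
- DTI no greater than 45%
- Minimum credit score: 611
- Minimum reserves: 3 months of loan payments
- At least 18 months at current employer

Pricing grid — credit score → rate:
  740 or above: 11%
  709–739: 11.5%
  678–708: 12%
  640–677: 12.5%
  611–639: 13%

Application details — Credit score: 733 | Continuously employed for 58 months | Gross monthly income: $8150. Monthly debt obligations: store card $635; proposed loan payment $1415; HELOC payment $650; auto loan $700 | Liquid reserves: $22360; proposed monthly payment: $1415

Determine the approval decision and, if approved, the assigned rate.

Approved at 11.5%

Credit score 733 ≥ 611 (meets minimum)
Total monthly debts = (635 + 1,415 + 650 + 700) = 3,400. DTI: 3,400 ÷ 8,150 = 41.7%, within the 45% cap
Employment 58 ≥ 18 months
Reserves: 22,360 ÷ 1,415 = 15.8 months (meets 3-month minimum)
All requirements met. Score 733 falls in the 709–739 tier → 11.5%.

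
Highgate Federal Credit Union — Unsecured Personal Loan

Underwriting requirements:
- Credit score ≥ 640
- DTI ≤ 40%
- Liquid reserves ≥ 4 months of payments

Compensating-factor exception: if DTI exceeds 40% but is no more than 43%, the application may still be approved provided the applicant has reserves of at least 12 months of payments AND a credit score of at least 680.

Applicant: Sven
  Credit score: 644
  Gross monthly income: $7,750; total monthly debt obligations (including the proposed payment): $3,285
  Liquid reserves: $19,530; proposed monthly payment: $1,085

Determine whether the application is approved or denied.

Credit score 644 ≥ 640 (meets base)
DTI: 3,285 ÷ 7,750 = 42.4%, over the 40% base limit.
Reserves = 19,530/1,085 = 18.0 months ≥ 4
DTI 42.4% is within the 40%–43% exception band; checking compensating factors.
Reserves 18.0 ≥ 12 months; credit score 644 < 680.
Compensating-factor requirement not fully met.

Denied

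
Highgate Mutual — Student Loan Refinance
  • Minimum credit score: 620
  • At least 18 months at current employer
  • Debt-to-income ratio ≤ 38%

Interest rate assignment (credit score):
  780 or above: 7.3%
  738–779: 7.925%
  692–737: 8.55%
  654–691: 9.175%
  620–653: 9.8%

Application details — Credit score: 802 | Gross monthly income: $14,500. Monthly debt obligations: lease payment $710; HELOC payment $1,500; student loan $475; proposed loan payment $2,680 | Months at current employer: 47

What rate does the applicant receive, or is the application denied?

Credit score 802 ≥ 620 (meets minimum)
Total monthly debts = (710 + 1,500 + 475 + 2,680) = 5,365. DTI: 5,365 ÷ 14,500 = 37%, within the 38% cap
Employment 47 ≥ 18 months
All requirements met. Score 802 falls in the 780 or above tier → 7.3%.

Approved at 7.3%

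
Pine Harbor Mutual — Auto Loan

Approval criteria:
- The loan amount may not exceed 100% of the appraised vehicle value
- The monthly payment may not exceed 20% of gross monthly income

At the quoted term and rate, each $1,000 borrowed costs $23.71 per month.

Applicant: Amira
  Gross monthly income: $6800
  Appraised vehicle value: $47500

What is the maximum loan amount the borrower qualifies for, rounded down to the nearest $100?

$47,500

Payment cap: 20% × $6,800 = $1,360/month.
At $23.71 per $1,000, that supports 1,360/23.71 × 1,000 ≈ $57,359 → $57,300.
LTV cap: 100% × $47,500 = $47,500 → $47,500.
Binding constraint: loan-to-value.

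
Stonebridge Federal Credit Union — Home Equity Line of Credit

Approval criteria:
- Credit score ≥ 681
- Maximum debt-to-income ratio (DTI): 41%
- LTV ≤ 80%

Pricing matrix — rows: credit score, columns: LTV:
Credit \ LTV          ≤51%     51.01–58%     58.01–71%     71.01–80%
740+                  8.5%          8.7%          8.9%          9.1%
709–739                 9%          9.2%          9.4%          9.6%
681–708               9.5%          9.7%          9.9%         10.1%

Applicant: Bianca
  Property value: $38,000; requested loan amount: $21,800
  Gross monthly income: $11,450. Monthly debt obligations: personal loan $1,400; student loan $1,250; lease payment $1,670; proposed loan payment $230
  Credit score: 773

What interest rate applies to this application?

8.7%

Credit score 773 ≥ 681; Total monthly debts = (1,400 + 1,250 + 1,670 + 230) = 4,550. Debt-to-income = 4,550/11,450 = 39.7% — meets 41% limit
LTV = 21,800/38,000 = 57.4% ≤ 80%
Row: 773 falls in 740+. Column: 57.4% falls in 51.01–58%. Rate = 8.7%.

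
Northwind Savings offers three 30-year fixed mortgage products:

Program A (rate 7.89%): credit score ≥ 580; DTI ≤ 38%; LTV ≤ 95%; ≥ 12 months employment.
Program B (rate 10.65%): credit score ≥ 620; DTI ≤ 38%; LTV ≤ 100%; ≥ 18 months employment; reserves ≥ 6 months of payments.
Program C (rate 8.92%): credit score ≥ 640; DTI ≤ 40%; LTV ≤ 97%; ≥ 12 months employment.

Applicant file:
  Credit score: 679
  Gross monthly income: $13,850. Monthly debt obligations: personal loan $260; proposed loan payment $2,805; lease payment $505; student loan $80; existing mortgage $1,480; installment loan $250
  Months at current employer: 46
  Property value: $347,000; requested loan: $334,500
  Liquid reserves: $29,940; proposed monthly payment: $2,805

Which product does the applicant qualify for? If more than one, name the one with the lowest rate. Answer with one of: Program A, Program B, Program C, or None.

Program C

Total debts = (260 + 2,805 + 505 + 80 + 1,480 + 250) = 5,380; DTI = 5,380/13,850 = 38.8%.
LTV = 334,500/347,000 = 96.4%.
Reserves = 29,940/2,805 = 10.7 months.
Program A: score 679 ≥ 580; DTI 38.8% > 38%; LTV 96.4% > 95%; employment 46 ≥ 12 mo → does not qualify.
Program B: score 679 ≥ 620; DTI 38.8% > 38%; LTV 96.4% ≤ 100%; employment 46 ≥ 18 mo; reserves 10.7 ≥ 6 mo → does not qualify.
Program C: score 679 ≥ 640; DTI 38.8% ≤ 40%; LTV 96.4% ≤ 97%; employment 46 ≥ 12 mo → qualifies.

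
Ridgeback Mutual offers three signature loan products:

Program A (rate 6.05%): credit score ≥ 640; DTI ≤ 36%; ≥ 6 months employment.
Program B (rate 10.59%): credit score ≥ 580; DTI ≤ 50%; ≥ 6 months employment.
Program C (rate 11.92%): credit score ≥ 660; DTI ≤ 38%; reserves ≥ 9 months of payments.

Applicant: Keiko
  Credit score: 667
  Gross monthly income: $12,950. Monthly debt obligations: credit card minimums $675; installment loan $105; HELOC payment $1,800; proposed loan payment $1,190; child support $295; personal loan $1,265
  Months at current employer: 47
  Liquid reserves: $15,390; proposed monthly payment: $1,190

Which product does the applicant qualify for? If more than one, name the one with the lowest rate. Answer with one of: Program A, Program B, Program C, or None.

Program B

Total debts = (675 + 105 + 1,800 + 1,190 + 295 + 1,265) = 5,330; DTI = 5,330/12,950 = 41.2%.
Reserves = 15,390/1,190 = 12.9 months.
Program A: score 667 ≥ 640; DTI 41.2% > 36%; employment 47 ≥ 6 mo → does not qualify.
Program B: score 667 ≥ 580; DTI 41.2% ≤ 50%; employment 47 ≥ 6 mo → qualifies.
Program C: score 667 ≥ 660; DTI 41.2% > 38%; reserves 12.9 ≥ 9 mo → does not qualify.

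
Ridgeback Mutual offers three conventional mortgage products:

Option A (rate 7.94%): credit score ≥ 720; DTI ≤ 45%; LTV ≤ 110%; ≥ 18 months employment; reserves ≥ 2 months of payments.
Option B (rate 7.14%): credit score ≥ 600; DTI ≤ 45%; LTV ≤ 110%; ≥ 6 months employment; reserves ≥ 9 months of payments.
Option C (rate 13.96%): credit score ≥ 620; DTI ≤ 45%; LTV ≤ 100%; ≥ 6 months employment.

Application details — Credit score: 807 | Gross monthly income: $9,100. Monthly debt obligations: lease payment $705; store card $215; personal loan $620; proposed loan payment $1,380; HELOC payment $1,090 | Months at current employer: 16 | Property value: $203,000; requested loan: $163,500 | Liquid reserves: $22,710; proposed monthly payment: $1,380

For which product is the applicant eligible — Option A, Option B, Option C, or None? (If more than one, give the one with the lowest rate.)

Total debts = (705 + 215 + 620 + 1,380 + 1,090) = 4,010; DTI = 4,010/9,100 = 44.1%.
LTV = 163,500/203,000 = 80.5%.
Reserves = 22,710/1,380 = 16.5 months.
Option A: score 807 ≥ 720; DTI 44.1% ≤ 45%; LTV 80.5% ≤ 110%; employment 16 < 18 mo; reserves 16.5 ≥ 2 mo → does not qualify.
Option B: score 807 ≥ 600; DTI 44.1% ≤ 45%; LTV 80.5% ≤ 110%; employment 16 ≥ 6 mo; reserves 16.5 ≥ 9 mo → qualifies.
Option C: score 807 ≥ 620; DTI 44.1% ≤ 45%; LTV 80.5% ≤ 100%; employment 16 ≥ 6 mo → qualifies.
Qualifying: Option B, Option C. Lowest rate is 7.14% → Option B.

Option B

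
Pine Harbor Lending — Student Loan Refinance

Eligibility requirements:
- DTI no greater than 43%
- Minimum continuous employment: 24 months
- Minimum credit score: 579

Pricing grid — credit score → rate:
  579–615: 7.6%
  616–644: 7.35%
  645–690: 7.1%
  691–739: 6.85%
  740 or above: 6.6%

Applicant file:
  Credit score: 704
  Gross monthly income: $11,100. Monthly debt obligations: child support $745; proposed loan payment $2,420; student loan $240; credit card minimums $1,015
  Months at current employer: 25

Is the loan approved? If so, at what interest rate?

Approved at 6.85%

Credit score 704 ≥ 579 (meets minimum)
Employment 25 ≥ 24 months
Total monthly debts = (745 + 2,420 + 240 + 1,015) = 4,420. DTI = 4,420/11,100 = 39.8% ≤ 43%
All requirements met. Score 704 falls in the 691–739 tier → 6.85%.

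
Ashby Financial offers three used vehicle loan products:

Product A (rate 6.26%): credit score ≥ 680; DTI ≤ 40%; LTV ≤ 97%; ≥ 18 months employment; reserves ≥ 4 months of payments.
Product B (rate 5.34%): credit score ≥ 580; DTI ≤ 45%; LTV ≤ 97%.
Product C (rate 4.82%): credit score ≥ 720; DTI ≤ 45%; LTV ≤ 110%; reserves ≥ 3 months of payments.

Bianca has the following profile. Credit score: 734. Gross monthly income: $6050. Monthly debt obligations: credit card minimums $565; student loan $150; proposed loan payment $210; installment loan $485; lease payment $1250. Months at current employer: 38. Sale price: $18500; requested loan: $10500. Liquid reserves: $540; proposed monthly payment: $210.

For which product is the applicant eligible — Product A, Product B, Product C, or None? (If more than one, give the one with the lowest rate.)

Product B

Total debts = (565 + 150 + 210 + 485 + 1,250) = 2,660; DTI = 2,660/6,050 = 44%.
LTV = 10,500/18,500 = 56.8%.
Reserves = 540/210 = 2.6 months.
Product A: score 734 ≥ 680; DTI 44% > 40%; LTV 56.8% ≤ 97%; employment 38 ≥ 18 mo; reserves 2.6 < 4 mo → does not qualify.
Product B: score 734 ≥ 580; DTI 44% ≤ 45%; LTV 56.8% ≤ 97% → qualifies.
Product C: score 734 ≥ 720; DTI 44% ≤ 45%; LTV 56.8% ≤ 110%; reserves 2.6 < 3 mo → does not qualify.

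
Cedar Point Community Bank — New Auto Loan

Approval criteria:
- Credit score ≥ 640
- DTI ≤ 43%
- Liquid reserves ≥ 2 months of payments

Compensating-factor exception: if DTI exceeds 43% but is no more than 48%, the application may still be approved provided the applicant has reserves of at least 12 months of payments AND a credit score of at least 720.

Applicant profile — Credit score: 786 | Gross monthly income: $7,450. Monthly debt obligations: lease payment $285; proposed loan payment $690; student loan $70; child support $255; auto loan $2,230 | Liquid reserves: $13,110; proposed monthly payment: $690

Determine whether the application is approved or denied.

Credit score 786 ≥ 640 (meets base)
Total debts = (285 + 690 + 70 + 255 + 2,230) = 3,530. DTI = 3,530/7,450 = 47.4% > 43% — standard DTI limit exceeded.
Liquid reserves cover 13,110/690 = 19.0 months — ≥ 2 required
DTI 47.4% is within the 43%–48% exception band; checking compensating factors.
Reserves 19.0 ≥ 12 months; credit score 786 ≥ 720.
Both compensating conditions met → exception applies.

Approved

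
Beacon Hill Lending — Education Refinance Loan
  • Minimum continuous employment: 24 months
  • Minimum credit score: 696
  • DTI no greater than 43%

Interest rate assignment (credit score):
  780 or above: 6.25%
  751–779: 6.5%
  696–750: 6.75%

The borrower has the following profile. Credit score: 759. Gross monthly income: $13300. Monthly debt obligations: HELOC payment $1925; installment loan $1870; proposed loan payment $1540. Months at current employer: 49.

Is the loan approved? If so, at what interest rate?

Credit score 759 ≥ 696 (meets minimum)
Employment 49 ≥ 24 months
Total monthly debts = (1,925 + 1,870 + 1,540) = 5,335. DTI = 5,335/13,300 = 40.1% ≤ 43%
All requirements met. Score 759 falls in the 751–779 tier → 6.5%.

Approved at 6.5%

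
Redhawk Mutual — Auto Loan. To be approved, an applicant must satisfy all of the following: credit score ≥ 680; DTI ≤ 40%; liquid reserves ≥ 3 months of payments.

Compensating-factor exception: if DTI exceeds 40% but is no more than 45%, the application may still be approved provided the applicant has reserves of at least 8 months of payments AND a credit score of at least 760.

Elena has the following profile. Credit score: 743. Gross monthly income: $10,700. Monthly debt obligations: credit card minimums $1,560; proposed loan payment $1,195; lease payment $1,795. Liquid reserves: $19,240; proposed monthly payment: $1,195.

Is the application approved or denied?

Denied

Credit score 743 ≥ 680 (meets base)
Total debts = (1,560 + 1,195 + 1,795) = 4,550. DTI = 4,550/10,700 = 42.5% > 40% — standard DTI limit exceeded.
Reserves = 19,240/1,195 = 16.1 months ≥ 3
DTI 42.5% is within the 40%–45% exception band; checking compensating factors.
Override check — reserves: 16.1 mo (ok); score: 743 (below 760).
Compensating-factor requirement not fully met.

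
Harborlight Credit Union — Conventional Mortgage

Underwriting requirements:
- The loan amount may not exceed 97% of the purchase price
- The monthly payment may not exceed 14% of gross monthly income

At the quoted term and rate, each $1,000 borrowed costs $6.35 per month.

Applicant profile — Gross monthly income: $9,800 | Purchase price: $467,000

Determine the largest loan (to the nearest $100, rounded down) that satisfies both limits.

Payment cap: 14% × $9,800 = $1,372/month.
At $6.35 per $1,000, that supports 1,372/6.35 × 1,000 ≈ $216,062 → $216,000.
LTV cap: 97% × $467,000 = $452,990 → $452,900.
Binding constraint: payment-to-income.

$216,000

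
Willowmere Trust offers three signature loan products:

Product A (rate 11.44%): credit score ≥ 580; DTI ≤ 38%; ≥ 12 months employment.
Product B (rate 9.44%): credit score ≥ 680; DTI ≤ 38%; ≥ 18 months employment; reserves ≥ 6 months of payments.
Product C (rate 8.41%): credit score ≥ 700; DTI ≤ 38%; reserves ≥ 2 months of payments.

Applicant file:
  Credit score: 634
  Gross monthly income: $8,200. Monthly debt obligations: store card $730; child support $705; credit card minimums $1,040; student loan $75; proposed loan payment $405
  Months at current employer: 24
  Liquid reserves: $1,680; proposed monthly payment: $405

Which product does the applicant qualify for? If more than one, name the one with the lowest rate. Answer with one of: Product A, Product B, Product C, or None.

Product A

Total debts = (730 + 705 + 1,040 + 75 + 405) = 2,955; DTI = 2,955/8,200 = 36%.
Reserves = 1,680/405 = 4.1 months.
Product A: score 634 ≥ 580; DTI 36% ≤ 38%; employment 24 ≥ 12 mo → qualifies.
Product B: score 634 < 680; DTI 36% ≤ 38%; employment 24 ≥ 18 mo; reserves 4.1 < 6 mo → does not qualify.
Product C: score 634 < 700; DTI 36% ≤ 38%; reserves 4.1 ≥ 2 mo → does not qualify.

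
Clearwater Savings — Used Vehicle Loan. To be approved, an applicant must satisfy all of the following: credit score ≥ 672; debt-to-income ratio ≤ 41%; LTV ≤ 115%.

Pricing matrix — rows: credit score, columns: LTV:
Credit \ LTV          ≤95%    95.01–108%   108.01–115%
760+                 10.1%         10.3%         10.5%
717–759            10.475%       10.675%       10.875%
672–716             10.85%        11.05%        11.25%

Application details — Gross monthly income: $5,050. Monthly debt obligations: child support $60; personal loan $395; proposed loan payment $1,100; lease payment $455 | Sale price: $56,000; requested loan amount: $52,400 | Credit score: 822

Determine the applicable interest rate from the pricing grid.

10.1%

Credit score 822 ≥ 672; Total monthly debts = (60 + 395 + 1,100 + 455) = 2,010. DTI = 2,010/5,050 = 39.8% ≤ 41%
Loan-to-value = 52,400/56,000 = 93.6% — pass (115% max)
Score 822 is in the 760+ band; LTV 93.6% is in the ≤95% band → 10.1%.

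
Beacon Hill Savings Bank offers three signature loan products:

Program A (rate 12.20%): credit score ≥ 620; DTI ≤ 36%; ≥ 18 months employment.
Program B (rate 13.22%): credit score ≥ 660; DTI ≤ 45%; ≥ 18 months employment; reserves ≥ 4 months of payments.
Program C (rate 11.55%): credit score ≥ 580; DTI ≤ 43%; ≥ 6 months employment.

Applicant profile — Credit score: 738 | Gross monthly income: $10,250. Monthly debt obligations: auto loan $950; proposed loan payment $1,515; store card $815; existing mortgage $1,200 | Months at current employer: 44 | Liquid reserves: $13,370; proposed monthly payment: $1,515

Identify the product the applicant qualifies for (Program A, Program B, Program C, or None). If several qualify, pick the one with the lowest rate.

Total debts = (950 + 1,515 + 815 + 1,200) = 4,480; DTI = 4,480/10,250 = 43.7%.
Reserves = 13,370/1,515 = 8.8 months.
Program A: score 738 ≥ 620; DTI 43.7% > 36%; employment 44 ≥ 18 mo → does not qualify.
Program B: score 738 ≥ 660; DTI 43.7% ≤ 45%; employment 44 ≥ 18 mo; reserves 8.8 ≥ 4 mo → qualifies.
Program C: score 738 ≥ 580; DTI 43.7% > 43%; employment 44 ≥ 6 mo → does not qualify.

Program B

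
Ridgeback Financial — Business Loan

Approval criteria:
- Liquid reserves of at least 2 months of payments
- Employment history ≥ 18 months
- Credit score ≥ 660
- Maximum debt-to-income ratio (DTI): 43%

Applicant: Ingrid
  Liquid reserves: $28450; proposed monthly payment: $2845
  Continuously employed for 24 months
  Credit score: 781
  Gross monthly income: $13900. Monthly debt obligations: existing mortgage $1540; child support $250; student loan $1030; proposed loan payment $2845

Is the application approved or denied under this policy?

Approved

Liquid reserves cover 28,450/2,845 = 10.0 months — ≥ 2 required
Employment 24 ≥ 18 months
Credit score 781 ≥ 660 (meets)
Total monthly debts = (1,540 + 250 + 1,030 + 2,845) = 5,665. DTI: 5,665 ÷ 13,900 = 40.8%, within the 43% cap
All criteria satisfied.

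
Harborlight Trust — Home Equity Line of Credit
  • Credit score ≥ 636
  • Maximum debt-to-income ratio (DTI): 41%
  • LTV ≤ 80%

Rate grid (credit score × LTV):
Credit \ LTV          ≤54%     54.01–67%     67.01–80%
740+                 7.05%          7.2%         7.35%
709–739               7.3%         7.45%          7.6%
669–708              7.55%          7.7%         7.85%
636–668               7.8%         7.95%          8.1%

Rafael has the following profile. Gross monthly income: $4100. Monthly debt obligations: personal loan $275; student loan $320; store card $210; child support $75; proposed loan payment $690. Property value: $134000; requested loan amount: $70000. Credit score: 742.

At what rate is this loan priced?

7.05%

Credit score 742 ≥ 636; Total monthly debts = (275 + 320 + 210 + 75 + 690) = 1,570. DTI: 1,570 ÷ 4,100 = 38.3%, within the 41% cap
Loan-to-value = 70,000/134,000 = 52.2% — pass (80% max)
Row: 742 falls in 740+. Column: 52.2% falls in ≤54%. Rate = 7.05%.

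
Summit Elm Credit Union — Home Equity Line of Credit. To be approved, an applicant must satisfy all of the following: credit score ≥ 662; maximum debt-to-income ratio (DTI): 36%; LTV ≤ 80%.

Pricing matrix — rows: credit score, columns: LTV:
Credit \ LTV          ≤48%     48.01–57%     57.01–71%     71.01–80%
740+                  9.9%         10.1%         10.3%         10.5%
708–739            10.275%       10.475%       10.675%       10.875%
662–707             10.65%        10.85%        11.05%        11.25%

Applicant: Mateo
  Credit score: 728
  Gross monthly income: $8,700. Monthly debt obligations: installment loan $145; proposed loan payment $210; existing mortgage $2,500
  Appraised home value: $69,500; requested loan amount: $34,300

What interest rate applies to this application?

Credit score 728 ≥ 662; Total monthly debts = (145 + 210 + 2,500) = 2,855. DTI: 2,855 ÷ 8,700 = 32.8%, within the 36% cap
Loan-to-value = 34,300/69,500 = 49.4% — pass (80% max)
Credit 728 → row 708–739; LTV 49.4% → column 48.01–57%. Grid cell → 10.475%.

10.475%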